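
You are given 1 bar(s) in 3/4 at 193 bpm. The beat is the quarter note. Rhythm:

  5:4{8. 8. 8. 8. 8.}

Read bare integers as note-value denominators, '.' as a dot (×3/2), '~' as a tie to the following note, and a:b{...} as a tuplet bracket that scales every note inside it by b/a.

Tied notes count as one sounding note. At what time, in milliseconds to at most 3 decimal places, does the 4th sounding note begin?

note 4 onset = 9/5b = 559.585ms

1. 0.0ms @ 0 + 186.528ms (3/5)
2. 186.528ms @ 3/5 + 186.528ms (3/5)
3. 373.057ms @ 6/5 + 186.528ms (3/5)
4. 559.585ms @ 9/5 + 186.528ms (3/5)
5. 746.114ms @ 12/5 + 186.528ms (3/5)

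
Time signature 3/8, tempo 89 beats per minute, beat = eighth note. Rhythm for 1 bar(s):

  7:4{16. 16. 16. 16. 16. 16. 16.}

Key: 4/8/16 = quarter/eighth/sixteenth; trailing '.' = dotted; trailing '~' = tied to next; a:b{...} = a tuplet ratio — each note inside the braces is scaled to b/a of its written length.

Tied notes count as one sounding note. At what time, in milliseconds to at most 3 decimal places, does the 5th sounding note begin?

1. 0.0ms @ 0 + 288.925ms (3/7)
2. 288.925ms @ 3/7 + 288.925ms (3/7)
3. 577.849ms @ 6/7 + 288.925ms (3/7)
4. 866.774ms @ 9/7 + 288.925ms (3/7)
5. 1155.698ms @ 12/7 + 288.925ms (3/7)
6. 1444.623ms @ 15/7 + 288.925ms (3/7)
7. 1733.547ms @ 18/7 + 288.925ms (3/7)

note 5 onset = 12/7b = 1155.698ms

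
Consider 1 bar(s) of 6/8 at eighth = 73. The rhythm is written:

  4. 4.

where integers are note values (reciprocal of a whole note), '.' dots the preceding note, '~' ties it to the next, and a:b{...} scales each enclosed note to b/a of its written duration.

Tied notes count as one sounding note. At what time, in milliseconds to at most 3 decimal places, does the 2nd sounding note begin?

note 2 onset = 3b = 2465.753ms

1. 0.0ms @ 0 + 2465.753ms (3)
2. 2465.753ms @ 3 + 2465.753ms (3)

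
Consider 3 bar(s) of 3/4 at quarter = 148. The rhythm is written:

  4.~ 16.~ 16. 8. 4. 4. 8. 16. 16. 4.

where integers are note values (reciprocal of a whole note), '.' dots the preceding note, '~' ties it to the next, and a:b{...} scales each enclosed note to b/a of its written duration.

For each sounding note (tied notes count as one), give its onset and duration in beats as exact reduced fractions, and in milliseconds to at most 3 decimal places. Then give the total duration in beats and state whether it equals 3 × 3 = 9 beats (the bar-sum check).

1) 0.0ms=0b +912.162ms=9/4b
2) 912.162ms=9/4b +304.054ms=3/4b
3) 1216.216ms=3b +608.108ms=3/2b
4) 1824.324ms=9/2b +608.108ms=3/2b
5) 2432.432ms=6b +304.054ms=3/4b
6) 2736.486ms=27/4b +152.027ms=3/8b
7) 2888.514ms=57/8b +152.027ms=3/8b
8) 3040.541ms=15/2b +608.108ms=3/2b
Σ=9b of 9 (148bpm 3/4) — PASS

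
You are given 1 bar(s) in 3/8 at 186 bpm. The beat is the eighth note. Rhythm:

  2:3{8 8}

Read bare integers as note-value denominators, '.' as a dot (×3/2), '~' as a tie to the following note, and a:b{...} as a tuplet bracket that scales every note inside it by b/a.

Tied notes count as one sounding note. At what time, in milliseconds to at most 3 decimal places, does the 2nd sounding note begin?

note 2 onset = 3/2b = 483.871ms

1. 0.0ms @ 0 + 483.871ms (3/2)
2. 483.871ms @ 3/2 + 483.871ms (3/2)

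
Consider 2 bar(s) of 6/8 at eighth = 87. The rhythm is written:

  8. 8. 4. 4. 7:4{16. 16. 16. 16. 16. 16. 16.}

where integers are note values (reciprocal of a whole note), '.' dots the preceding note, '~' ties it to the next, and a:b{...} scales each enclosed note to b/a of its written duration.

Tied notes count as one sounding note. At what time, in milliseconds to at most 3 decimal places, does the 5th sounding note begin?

1. 0.0ms @ 0 + 1034.483ms (3/2)
2. 1034.483ms @ 3/2 + 1034.483ms (3/2)
3. 2068.966ms @ 3 + 2068.966ms (3)
4. 4137.931ms @ 6 + 2068.966ms (3)
5. 6206.897ms @ 9 + 295.567ms (3/7)
6. 6502.463ms @ 66/7 + 295.567ms (3/7)
7. 6798.03ms @ 69/7 + 295.567ms (3/7)
8. 7093.596ms @ 72/7 + 295.567ms (3/7)
9. 7389.163ms @ 75/7 + 295.567ms (3/7)
10. 7684.729ms @ 78/7 + 295.567ms (3/7)
11. 7980.296ms @ 81/7 + 295.567ms (3/7)

note 5 onset = 9b = 6206.897ms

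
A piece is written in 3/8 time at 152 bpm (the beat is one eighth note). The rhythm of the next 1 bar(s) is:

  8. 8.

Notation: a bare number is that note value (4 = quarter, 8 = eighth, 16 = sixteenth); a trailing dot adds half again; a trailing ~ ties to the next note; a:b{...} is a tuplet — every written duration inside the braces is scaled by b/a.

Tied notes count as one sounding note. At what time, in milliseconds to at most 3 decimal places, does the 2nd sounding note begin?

1. 0.0ms @ 0 + 592.105ms (3/2)
2. 592.105ms @ 3/2 + 592.105ms (3/2)

note 2 onset = 3/2b = 592.105ms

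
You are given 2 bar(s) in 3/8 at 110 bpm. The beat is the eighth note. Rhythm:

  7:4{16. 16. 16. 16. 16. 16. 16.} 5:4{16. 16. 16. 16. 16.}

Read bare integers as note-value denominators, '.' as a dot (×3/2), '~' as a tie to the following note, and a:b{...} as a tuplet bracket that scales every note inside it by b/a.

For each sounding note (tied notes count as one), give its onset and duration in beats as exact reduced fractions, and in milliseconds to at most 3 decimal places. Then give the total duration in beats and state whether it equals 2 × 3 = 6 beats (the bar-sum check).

1) 0.0ms=0b +233.766ms=3/7b
2) 233.766ms=3/7b +233.766ms=3/7b
3) 467.532ms=6/7b +233.766ms=3/7b
4) 701.299ms=9/7b +233.766ms=3/7b
5) 935.065ms=12/7b +233.766ms=3/7b
6) 1168.831ms=15/7b +233.766ms=3/7b
7) 1402.597ms=18/7b +233.766ms=3/7b
8) 1636.364ms=3b +327.273ms=3/5b
9) 1963.636ms=18/5b +327.273ms=3/5b
10) 2290.909ms=21/5b +327.273ms=3/5b
11) 2618.182ms=24/5b +327.273ms=3/5b
12) 2945.455ms=27/5b +327.273ms=3/5b
Σ=6b of 6 (110bpm 3/8) — PASS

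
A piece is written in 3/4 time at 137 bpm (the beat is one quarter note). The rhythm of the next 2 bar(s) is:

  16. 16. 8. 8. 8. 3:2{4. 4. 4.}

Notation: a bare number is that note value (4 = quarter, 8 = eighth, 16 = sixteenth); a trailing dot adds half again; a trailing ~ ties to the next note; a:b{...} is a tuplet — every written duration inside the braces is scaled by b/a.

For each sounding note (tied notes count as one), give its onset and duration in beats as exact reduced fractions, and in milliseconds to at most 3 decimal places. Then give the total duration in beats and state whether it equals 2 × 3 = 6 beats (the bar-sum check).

1) 0.0ms=0b +164.234ms=3/8b
2) 164.234ms=3/8b +164.234ms=3/8b
3) 328.467ms=3/4b +328.467ms=3/4b
4) 656.934ms=3/2b +328.467ms=3/4b
5) 985.401ms=9/4b +328.467ms=3/4b
6) 1313.869ms=3b +437.956ms=1b
7) 1751.825ms=4b +437.956ms=1b
8) 2189.781ms=5b +437.956ms=1b
Σ=6b of 6 (137bpm 3/4) — PASS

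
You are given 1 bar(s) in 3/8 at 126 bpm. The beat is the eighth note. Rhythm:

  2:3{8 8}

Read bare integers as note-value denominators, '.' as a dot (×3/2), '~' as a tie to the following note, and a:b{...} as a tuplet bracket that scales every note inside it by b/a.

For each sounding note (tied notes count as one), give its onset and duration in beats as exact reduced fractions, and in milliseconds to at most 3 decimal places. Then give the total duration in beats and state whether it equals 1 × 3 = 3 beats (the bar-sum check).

1) 0.0ms=0b +714.286ms=3/2b
2) 714.286ms=3/2b +714.286ms=3/2b
Σ=3b of 3 (126bpm 3/8) — PASS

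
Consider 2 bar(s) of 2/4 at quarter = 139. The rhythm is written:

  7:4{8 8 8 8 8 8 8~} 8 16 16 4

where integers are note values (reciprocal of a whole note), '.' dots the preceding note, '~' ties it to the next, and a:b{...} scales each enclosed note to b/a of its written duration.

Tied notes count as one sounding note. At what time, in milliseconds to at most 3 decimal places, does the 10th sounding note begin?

1. 0.0ms @ 0 + 123.33ms (2/7)
2. 123.33ms @ 2/7 + 123.33ms (2/7)
3. 246.66ms @ 4/7 + 123.33ms (2/7)
4. 369.99ms @ 6/7 + 123.33ms (2/7)
5. 493.32ms @ 8/7 + 123.33ms (2/7)
6. 616.65ms @ 10/7 + 123.33ms (2/7)
7. 739.979ms @ 12/7 + 339.157ms (11/14)
8. 1079.137ms @ 5/2 + 107.914ms (1/4)
9. 1187.05ms @ 11/4 + 107.914ms (1/4)
10. 1294.964ms @ 3 + 431.655ms (1)

note 10 onset = 3b = 1294.964ms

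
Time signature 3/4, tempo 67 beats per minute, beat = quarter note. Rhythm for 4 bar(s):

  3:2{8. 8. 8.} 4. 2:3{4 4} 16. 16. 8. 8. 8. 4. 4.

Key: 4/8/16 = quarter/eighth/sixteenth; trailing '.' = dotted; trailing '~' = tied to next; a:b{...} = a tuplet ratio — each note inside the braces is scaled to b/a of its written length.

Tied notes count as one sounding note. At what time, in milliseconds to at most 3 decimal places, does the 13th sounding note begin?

note 13 onset = 21/2b = 9402.985ms

1. 0.0ms @ 0 + 447.761ms (1/2)
2. 447.761ms @ 1/2 + 447.761ms (1/2)
3. 895.522ms @ 1 + 447.761ms (1/2)
4. 1343.284ms @ 3/2 + 1343.284ms (3/2)
5. 2686.567ms @ 3 + 1343.284ms (3/2)
6. 4029.851ms @ 9/2 + 1343.284ms (3/2)
7. 5373.134ms @ 6 + 335.821ms (3/8)
8. 5708.955ms @ 51/8 + 335.821ms (3/8)
9. 6044.776ms @ 27/4 + 671.642ms (3/4)
10. 6716.418ms @ 15/2 + 671.642ms (3/4)
11. 7388.06ms @ 33/4 + 671.642ms (3/4)
12. 8059.701ms @ 9 + 1343.284ms (3/2)
13. 9402.985ms @ 21/2 + 1343.284ms (3/2)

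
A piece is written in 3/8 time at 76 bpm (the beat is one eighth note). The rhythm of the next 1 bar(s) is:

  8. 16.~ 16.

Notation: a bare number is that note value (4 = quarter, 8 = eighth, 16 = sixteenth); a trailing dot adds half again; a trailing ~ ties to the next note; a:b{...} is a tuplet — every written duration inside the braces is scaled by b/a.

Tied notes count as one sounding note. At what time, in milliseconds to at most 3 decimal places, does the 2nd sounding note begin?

1. 0.0ms @ 0 + 1184.211ms (3/2)
2. 1184.211ms @ 3/2 + 1184.211ms (3/2)

note 2 onset = 3/2b = 1184.211ms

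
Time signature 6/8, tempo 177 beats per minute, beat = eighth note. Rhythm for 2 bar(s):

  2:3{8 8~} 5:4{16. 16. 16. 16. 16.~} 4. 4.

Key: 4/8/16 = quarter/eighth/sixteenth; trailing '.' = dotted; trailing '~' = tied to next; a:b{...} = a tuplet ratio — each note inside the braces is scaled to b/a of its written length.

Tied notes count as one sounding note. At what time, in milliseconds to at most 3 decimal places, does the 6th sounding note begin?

note 6 onset = 27/5b = 1830.508ms

1. 0.0ms @ 0 + 508.475ms (3/2)
2. 508.475ms @ 3/2 + 711.864ms (21/10)
3. 1220.339ms @ 18/5 + 203.39ms (3/5)
4. 1423.729ms @ 21/5 + 203.39ms (3/5)
5. 1627.119ms @ 24/5 + 203.39ms (3/5)
6. 1830.508ms @ 27/5 + 1220.339ms (18/5)
7. 3050.847ms @ 9 + 1016.949ms (3)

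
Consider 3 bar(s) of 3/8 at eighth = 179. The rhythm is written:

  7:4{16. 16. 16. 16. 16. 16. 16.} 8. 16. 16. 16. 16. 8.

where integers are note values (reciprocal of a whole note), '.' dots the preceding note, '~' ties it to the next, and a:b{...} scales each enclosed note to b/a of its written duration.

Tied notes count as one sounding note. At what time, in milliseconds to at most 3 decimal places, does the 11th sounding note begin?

1. 0.0ms @ 0 + 143.655ms (3/7)
2. 143.655ms @ 3/7 + 143.655ms (3/7)
3. 287.31ms @ 6/7 + 143.655ms (3/7)
4. 430.966ms @ 9/7 + 143.655ms (3/7)
5. 574.621ms @ 12/7 + 143.655ms (3/7)
6. 718.276ms @ 15/7 + 143.655ms (3/7)
7. 861.931ms @ 18/7 + 143.655ms (3/7)
8. 1005.587ms @ 3 + 502.793ms (3/2)
9. 1508.38ms @ 9/2 + 251.397ms (3/4)
10. 1759.777ms @ 21/4 + 251.397ms (3/4)
11. 2011.173ms @ 6 + 251.397ms (3/4)
12. 2262.57ms @ 27/4 + 251.397ms (3/4)
13. 2513.966ms @ 15/2 + 502.793ms (3/2)

note 11 onset = 6b = 2011.173ms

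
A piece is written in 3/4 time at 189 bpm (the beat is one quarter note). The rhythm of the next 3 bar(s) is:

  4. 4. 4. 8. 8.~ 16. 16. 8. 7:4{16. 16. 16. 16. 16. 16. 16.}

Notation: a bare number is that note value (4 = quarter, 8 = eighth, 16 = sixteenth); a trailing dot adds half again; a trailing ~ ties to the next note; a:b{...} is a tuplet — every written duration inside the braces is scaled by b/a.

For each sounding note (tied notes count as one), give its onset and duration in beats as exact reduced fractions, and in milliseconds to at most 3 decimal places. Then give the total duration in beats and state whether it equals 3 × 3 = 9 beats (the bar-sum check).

1) 0.0ms=0b +476.19ms=3/2b
2) 476.19ms=3/2b +476.19ms=3/2b
3) 952.381ms=3b +476.19ms=3/2b
4) 1428.571ms=9/2b +238.095ms=3/4b
5) 1666.667ms=21/4b +357.143ms=9/8b
6) 2023.81ms=51/8b +119.048ms=3/8b
7) 2142.857ms=27/4b +238.095ms=3/4b
8) 2380.952ms=15/2b +68.027ms=3/14b
9) 2448.98ms=54/7b +68.027ms=3/14b
10) 2517.007ms=111/14b +68.027ms=3/14b
11) 2585.034ms=57/7b +68.027ms=3/14b
12) 2653.061ms=117/14b +68.027ms=3/14b
13) 2721.088ms=60/7b +68.027ms=3/14b
14) 2789.116ms=123/14b +68.027ms=3/14b
Σ=9b of 9 (189bpm 3/4) — PASS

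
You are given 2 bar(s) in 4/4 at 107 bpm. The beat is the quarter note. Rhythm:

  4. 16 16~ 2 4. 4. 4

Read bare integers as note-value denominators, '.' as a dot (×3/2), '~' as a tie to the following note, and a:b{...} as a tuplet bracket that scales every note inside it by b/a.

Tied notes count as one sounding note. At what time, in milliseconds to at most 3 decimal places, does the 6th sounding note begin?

1. 0.0ms @ 0 + 841.121ms (3/2)
2. 841.121ms @ 3/2 + 140.187ms (1/4)
3. 981.308ms @ 7/4 + 1261.682ms (9/4)
4. 2242.991ms @ 4 + 841.121ms (3/2)
5. 3084.112ms @ 11/2 + 841.121ms (3/2)
6. 3925.234ms @ 7 + 560.748ms (1)

note 6 onset = 7b = 3925.234ms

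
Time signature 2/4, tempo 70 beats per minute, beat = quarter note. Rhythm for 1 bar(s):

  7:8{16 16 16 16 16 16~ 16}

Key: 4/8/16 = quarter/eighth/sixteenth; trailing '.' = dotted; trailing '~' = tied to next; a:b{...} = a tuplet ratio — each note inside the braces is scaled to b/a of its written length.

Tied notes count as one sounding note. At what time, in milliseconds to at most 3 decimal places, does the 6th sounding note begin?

1. 0.0ms @ 0 + 244.898ms (2/7)
2. 244.898ms @ 2/7 + 244.898ms (2/7)
3. 489.796ms @ 4/7 + 244.898ms (2/7)
4. 734.694ms @ 6/7 + 244.898ms (2/7)
5. 979.592ms @ 8/7 + 244.898ms (2/7)
6. 1224.49ms @ 10/7 + 489.796ms (4/7)

note 6 onset = 10/7b = 1224.49ms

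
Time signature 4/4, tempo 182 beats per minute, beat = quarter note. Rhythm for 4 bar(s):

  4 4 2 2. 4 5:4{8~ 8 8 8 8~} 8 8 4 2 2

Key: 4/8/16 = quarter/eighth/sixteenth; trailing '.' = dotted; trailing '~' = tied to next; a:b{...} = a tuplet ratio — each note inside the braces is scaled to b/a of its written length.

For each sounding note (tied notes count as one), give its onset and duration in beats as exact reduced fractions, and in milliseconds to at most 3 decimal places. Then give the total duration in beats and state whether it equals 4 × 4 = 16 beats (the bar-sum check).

1) 0.0ms=0b +329.67ms=1b
2) 329.67ms=1b +329.67ms=1b
3) 659.341ms=2b +659.341ms=2b
4) 1318.681ms=4b +989.011ms=3b
5) 2307.692ms=7b +329.67ms=1b
6) 2637.363ms=8b +263.736ms=4/5b
7) 2901.099ms=44/5b +131.868ms=2/5b
8) 3032.967ms=46/5b +131.868ms=2/5b
9) 3164.835ms=48/5b +296.703ms=9/10b
10) 3461.538ms=21/2b +164.835ms=1/2b
11) 3626.374ms=11b +329.67ms=1b
12) 3956.044ms=12b +659.341ms=2b
13) 4615.385ms=14b +659.341ms=2b
Σ=16b of 16 (182bpm 4/4) — PASS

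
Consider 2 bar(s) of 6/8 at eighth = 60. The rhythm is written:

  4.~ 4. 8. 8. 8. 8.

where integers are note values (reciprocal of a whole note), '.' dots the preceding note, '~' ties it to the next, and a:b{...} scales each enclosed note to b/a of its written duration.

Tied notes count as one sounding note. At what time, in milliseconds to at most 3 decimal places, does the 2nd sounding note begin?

1. 0.0ms @ 0 + 6000.0ms (6)
2. 6000.0ms @ 6 + 1500.0ms (3/2)
3. 7500.0ms @ 15/2 + 1500.0ms (3/2)
4. 9000.0ms @ 9 + 1500.0ms (3/2)
5. 10500.0ms @ 21/2 + 1500.0ms (3/2)

note 2 onset = 6b = 6000.0ms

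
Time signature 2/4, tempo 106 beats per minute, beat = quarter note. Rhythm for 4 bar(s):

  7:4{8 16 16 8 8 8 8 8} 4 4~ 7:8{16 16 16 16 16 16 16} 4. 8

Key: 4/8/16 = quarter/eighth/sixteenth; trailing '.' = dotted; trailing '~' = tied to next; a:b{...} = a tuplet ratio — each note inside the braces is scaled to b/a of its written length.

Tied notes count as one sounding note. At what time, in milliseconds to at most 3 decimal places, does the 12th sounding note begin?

1. 0.0ms @ 0 + 161.725ms (2/7)
2. 161.725ms @ 2/7 + 80.863ms (1/7)
3. 242.588ms @ 3/7 + 80.863ms (1/7)
4. 323.45ms @ 4/7 + 161.725ms (2/7)
5. 485.175ms @ 6/7 + 161.725ms (2/7)
6. 646.9ms @ 8/7 + 161.725ms (2/7)
7. 808.625ms @ 10/7 + 161.725ms (2/7)
8. 970.35ms @ 12/7 + 161.725ms (2/7)
9. 1132.075ms @ 2 + 566.038ms (1)
10. 1698.113ms @ 3 + 727.763ms (9/7)
11. 2425.876ms @ 30/7 + 161.725ms (2/7)
12. 2587.601ms @ 32/7 + 161.725ms (2/7)
13. 2749.326ms @ 34/7 + 161.725ms (2/7)
14. 2911.051ms @ 36/7 + 161.725ms (2/7)
15. 3072.776ms @ 38/7 + 161.725ms (2/7)
16. 3234.501ms @ 40/7 + 161.725ms (2/7)
17. 3396.226ms @ 6 + 849.057ms (3/2)
18. 4245.283ms @ 15/2 + 283.019ms (1/2)

note 12 onset = 32/7b = 2587.601ms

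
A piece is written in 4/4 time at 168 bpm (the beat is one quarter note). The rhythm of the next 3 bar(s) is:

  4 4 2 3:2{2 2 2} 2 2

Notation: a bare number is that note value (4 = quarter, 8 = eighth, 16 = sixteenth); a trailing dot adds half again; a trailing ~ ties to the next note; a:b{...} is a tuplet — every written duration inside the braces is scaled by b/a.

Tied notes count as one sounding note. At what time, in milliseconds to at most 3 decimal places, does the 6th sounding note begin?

1. 0.0ms @ 0 + 357.143ms (1)
2. 357.143ms @ 1 + 357.143ms (1)
3. 714.286ms @ 2 + 714.286ms (2)
4. 1428.571ms @ 4 + 476.19ms (4/3)
5. 1904.762ms @ 16/3 + 476.19ms (4/3)
6. 2380.952ms @ 20/3 + 476.19ms (4/3)
7. 2857.143ms @ 8 + 714.286ms (2)
8. 3571.429ms @ 10 + 714.286ms (2)

note 6 onset = 20/3b = 2380.952ms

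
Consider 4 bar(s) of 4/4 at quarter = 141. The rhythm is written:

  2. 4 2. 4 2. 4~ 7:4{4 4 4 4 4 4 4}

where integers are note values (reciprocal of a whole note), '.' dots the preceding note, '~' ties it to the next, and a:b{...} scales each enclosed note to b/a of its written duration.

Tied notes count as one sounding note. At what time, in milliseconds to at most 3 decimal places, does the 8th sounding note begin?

1. 0.0ms @ 0 + 1276.596ms (3)
2. 1276.596ms @ 3 + 425.532ms (1)
3. 1702.128ms @ 4 + 1276.596ms (3)
4. 2978.723ms @ 7 + 425.532ms (1)
5. 3404.255ms @ 8 + 1276.596ms (3)
6. 4680.851ms @ 11 + 668.693ms (11/7)
7. 5349.544ms @ 88/7 + 243.161ms (4/7)
8. 5592.705ms @ 92/7 + 243.161ms (4/7)
9. 5835.866ms @ 96/7 + 243.161ms (4/7)
10. 6079.027ms @ 100/7 + 243.161ms (4/7)
11. 6322.188ms @ 104/7 + 243.161ms (4/7)
12. 6565.35ms @ 108/7 + 243.161ms (4/7)

note 8 onset = 92/7b = 5592.705ms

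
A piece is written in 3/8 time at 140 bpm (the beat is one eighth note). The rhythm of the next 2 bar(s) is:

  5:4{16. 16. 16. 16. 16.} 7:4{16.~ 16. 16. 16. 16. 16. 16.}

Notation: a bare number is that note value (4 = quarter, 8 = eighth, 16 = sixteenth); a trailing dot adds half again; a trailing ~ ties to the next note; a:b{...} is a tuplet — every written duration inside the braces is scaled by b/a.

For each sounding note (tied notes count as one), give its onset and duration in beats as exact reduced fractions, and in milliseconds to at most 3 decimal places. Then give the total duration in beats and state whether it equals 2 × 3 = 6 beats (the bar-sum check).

1) 0.0ms=0b +257.143ms=3/5b
2) 257.143ms=3/5b +257.143ms=3/5b
3) 514.286ms=6/5b +257.143ms=3/5b
4) 771.429ms=9/5b +257.143ms=3/5b
5) 1028.571ms=12/5b +257.143ms=3/5b
6) 1285.714ms=3b +367.347ms=6/7b
7) 1653.061ms=27/7b +183.673ms=3/7b
8) 1836.735ms=30/7b +183.673ms=3/7b
9) 2020.408ms=33/7b +183.673ms=3/7b
10) 2204.082ms=36/7b +183.673ms=3/7b
11) 2387.755ms=39/7b +183.673ms=3/7b
Σ=6b of 6 (140bpm 3/8) — PASS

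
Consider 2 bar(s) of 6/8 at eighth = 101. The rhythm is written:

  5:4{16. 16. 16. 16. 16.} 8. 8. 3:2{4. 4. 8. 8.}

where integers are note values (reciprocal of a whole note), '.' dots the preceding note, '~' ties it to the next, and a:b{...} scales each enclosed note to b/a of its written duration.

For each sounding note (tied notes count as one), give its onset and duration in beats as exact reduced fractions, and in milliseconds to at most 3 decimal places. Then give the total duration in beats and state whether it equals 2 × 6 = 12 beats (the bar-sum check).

1) 0.0ms=0b +356.436ms=3/5b
2) 356.436ms=3/5b +356.436ms=3/5b
3) 712.871ms=6/5b +356.436ms=3/5b
4) 1069.307ms=9/5b +356.436ms=3/5b
5) 1425.743ms=12/5b +356.436ms=3/5b
6) 1782.178ms=3b +891.089ms=3/2b
7) 2673.267ms=9/2b +891.089ms=3/2b
8) 3564.356ms=6b +1188.119ms=2b
9) 4752.475ms=8b +1188.119ms=2b
10) 5940.594ms=10b +594.059ms=1b
11) 6534.653ms=11b +594.059ms=1b
Σ=12b of 12 (101bpm 6/8) — PASS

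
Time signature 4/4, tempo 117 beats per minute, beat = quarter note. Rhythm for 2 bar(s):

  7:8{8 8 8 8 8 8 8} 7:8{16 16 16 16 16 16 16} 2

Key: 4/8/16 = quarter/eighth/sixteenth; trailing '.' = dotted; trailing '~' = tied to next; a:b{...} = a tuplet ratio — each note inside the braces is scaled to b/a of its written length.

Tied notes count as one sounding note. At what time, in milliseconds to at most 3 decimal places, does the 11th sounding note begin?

1. 0.0ms @ 0 + 293.04ms (4/7)
2. 293.04ms @ 4/7 + 293.04ms (4/7)
3. 586.081ms @ 8/7 + 293.04ms (4/7)
4. 879.121ms @ 12/7 + 293.04ms (4/7)
5. 1172.161ms @ 16/7 + 293.04ms (4/7)
6. 1465.201ms @ 20/7 + 293.04ms (4/7)
7. 1758.242ms @ 24/7 + 293.04ms (4/7)
8. 2051.282ms @ 4 + 146.52ms (2/7)
9. 2197.802ms @ 30/7 + 146.52ms (2/7)
10. 2344.322ms @ 32/7 + 146.52ms (2/7)
11. 2490.842ms @ 34/7 + 146.52ms (2/7)
12. 2637.363ms @ 36/7 + 146.52ms (2/7)
13. 2783.883ms @ 38/7 + 146.52ms (2/7)
14. 2930.403ms @ 40/7 + 146.52ms (2/7)
15. 3076.923ms @ 6 + 1025.641ms (2)

note 11 onset = 34/7b = 2490.842ms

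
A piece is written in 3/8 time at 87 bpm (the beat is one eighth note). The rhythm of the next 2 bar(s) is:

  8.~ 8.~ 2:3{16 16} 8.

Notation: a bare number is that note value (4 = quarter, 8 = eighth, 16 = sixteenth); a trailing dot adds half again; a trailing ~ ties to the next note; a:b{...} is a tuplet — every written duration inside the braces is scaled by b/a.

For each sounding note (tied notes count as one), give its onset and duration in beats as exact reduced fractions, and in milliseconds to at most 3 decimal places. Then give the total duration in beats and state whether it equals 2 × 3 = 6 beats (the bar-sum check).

1) 0.0ms=0b +2586.207ms=15/4b
2) 2586.207ms=15/4b +517.241ms=3/4b
3) 3103.448ms=9/2b +1034.483ms=3/2b
Σ=6b of 6 (87bpm 3/8) — PASS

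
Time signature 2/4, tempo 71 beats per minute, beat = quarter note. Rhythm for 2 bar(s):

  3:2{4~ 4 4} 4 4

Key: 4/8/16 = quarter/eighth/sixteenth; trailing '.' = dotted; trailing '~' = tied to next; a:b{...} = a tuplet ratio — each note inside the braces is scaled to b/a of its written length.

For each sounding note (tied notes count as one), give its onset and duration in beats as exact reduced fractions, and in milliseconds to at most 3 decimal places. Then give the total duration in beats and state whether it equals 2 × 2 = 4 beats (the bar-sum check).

1) 0.0ms=0b +1126.761ms=4/3b
2) 1126.761ms=4/3b +563.38ms=2/3b
3) 1690.141ms=2b +845.07ms=1b
4) 2535.211ms=3b +845.07ms=1b
Σ=4b of 4 (71bpm 2/4) — PASS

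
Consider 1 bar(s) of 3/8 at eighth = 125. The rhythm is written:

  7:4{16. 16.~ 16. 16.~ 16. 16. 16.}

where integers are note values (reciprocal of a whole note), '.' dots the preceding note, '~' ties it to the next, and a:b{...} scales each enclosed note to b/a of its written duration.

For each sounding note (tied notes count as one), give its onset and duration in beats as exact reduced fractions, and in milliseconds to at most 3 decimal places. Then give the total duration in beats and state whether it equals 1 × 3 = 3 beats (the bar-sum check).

1) 0.0ms=0b +205.714ms=3/7b
2) 205.714ms=3/7b +411.429ms=6/7b
3) 617.143ms=9/7b +411.429ms=6/7b
4) 1028.571ms=15/7b +205.714ms=3/7b
5) 1234.286ms=18/7b +205.714ms=3/7b
Σ=3b of 3 (125bpm 3/8) — PASS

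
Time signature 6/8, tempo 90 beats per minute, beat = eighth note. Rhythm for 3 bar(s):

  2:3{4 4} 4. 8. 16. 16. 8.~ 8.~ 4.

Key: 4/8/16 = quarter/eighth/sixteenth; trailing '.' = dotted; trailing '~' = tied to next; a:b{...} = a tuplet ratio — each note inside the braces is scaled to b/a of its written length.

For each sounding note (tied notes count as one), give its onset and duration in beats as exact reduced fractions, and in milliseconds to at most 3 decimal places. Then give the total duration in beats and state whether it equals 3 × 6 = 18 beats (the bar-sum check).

1) 0.0ms=0b +2000.0ms=3b
2) 2000.0ms=3b +2000.0ms=3b
3) 4000.0ms=6b +2000.0ms=3b
4) 6000.0ms=9b +1000.0ms=3/2b
5) 7000.0ms=21/2b +500.0ms=3/4b
6) 7500.0ms=45/4b +500.0ms=3/4b
7) 8000.0ms=12b +4000.0ms=6b
Σ=18b of 18 (90bpm 6/8) — PASS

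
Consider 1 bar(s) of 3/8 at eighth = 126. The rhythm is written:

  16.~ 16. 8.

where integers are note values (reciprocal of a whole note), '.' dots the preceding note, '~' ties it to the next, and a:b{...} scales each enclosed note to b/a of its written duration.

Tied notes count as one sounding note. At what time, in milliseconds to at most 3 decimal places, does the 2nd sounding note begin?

note 2 onset = 3/2b = 714.286ms

1. 0.0ms @ 0 + 714.286ms (3/2)
2. 714.286ms @ 3/2 + 714.286ms (3/2)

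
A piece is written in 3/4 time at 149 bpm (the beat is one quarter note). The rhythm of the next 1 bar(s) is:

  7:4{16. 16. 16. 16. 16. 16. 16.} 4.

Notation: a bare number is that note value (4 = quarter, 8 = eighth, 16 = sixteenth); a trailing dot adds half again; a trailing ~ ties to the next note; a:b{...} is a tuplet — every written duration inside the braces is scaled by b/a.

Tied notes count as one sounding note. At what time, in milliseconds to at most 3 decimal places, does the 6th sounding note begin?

1. 0.0ms @ 0 + 86.29ms (3/14)
2. 86.29ms @ 3/14 + 86.29ms (3/14)
3. 172.579ms @ 3/7 + 86.29ms (3/14)
4. 258.869ms @ 9/14 + 86.29ms (3/14)
5. 345.158ms @ 6/7 + 86.29ms (3/14)
6. 431.448ms @ 15/14 + 86.29ms (3/14)
7. 517.737ms @ 9/7 + 86.29ms (3/14)
8. 604.027ms @ 3/2 + 604.027ms (3/2)

note 6 onset = 15/14b = 431.448ms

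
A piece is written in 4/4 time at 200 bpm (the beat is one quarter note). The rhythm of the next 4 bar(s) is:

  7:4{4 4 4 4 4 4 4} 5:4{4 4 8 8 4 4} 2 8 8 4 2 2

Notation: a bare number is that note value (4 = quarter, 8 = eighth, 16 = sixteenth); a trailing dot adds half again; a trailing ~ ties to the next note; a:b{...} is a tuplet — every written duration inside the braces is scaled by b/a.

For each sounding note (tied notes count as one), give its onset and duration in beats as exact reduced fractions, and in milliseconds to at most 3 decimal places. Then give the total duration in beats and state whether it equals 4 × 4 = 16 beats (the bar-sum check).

1) 0.0ms=0b +171.429ms=4/7b
2) 171.429ms=4/7b +171.429ms=4/7b
3) 342.857ms=8/7b +171.429ms=4/7b
4) 514.286ms=12/7b +171.429ms=4/7b
5) 685.714ms=16/7b +171.429ms=4/7b
6) 857.143ms=20/7b +171.429ms=4/7b
7) 1028.571ms=24/7b +171.429ms=4/7b
8) 1200.0ms=4b +240.0ms=4/5b
9) 1440.0ms=24/5b +240.0ms=4/5b
10) 1680.0ms=28/5b +120.0ms=2/5b
11) 1800.0ms=6b +120.0ms=2/5b
12) 1920.0ms=32/5b +240.0ms=4/5b
13) 2160.0ms=36/5b +240.0ms=4/5b
14) 2400.0ms=8b +600.0ms=2b
15) 3000.0ms=10b +150.0ms=1/2b
16) 3150.0ms=21/2b +150.0ms=1/2b
17) 3300.0ms=11b +300.0ms=1b
18) 3600.0ms=12b +600.0ms=2b
19) 4200.0ms=14b +600.0ms=2b
Σ=16b of 16 (200bpm 4/4) — PASS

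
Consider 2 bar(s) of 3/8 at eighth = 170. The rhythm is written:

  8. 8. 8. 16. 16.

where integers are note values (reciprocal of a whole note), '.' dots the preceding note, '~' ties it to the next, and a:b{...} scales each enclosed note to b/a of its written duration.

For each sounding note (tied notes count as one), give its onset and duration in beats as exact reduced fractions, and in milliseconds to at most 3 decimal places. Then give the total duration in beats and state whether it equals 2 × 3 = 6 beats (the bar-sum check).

1) 0.0ms=0b +529.412ms=3/2b
2) 529.412ms=3/2b +529.412ms=3/2b
3) 1058.824ms=3b +529.412ms=3/2b
4) 1588.235ms=9/2b +264.706ms=3/4b
5) 1852.941ms=21/4b +264.706ms=3/4b
Σ=6b of 6 (170bpm 3/8) — PASS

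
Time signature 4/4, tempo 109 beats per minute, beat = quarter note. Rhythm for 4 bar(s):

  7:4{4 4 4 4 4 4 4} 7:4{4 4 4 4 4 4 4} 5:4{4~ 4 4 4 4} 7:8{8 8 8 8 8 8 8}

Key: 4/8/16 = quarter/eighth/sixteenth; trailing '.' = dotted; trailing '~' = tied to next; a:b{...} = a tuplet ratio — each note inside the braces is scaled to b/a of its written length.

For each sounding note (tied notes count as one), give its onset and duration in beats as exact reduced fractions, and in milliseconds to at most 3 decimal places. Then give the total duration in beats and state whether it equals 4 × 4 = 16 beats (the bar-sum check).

1) 0.0ms=0b +314.548ms=4/7b
2) 314.548ms=4/7b +314.548ms=4/7b
3) 629.096ms=8/7b +314.548ms=4/7b
4) 943.644ms=12/7b +314.548ms=4/7b
5) 1258.191ms=16/7b +314.548ms=4/7b
6) 1572.739ms=20/7b +314.548ms=4/7b
7) 1887.287ms=24/7b +314.548ms=4/7b
8) 2201.835ms=4b +314.548ms=4/7b
9) 2516.383ms=32/7b +314.548ms=4/7b
10) 2830.931ms=36/7b +314.548ms=4/7b
11) 3145.478ms=40/7b +314.548ms=4/7b
12) 3460.026ms=44/7b +314.548ms=4/7b
13) 3774.574ms=48/7b +314.548ms=4/7b
14) 4089.122ms=52/7b +314.548ms=4/7b
15) 4403.67ms=8b +880.734ms=8/5b
16) 5284.404ms=48/5b +440.367ms=4/5b
17) 5724.771ms=52/5b +440.367ms=4/5b
18) 6165.138ms=56/5b +440.367ms=4/5b
19) 6605.505ms=12b +314.548ms=4/7b
20) 6920.052ms=88/7b +314.548ms=4/7b
21) 7234.6ms=92/7b +314.548ms=4/7b
22) 7549.148ms=96/7b +314.548ms=4/7b
23) 7863.696ms=100/7b +314.548ms=4/7b
24) 8178.244ms=104/7b +314.548ms=4/7b
25) 8492.792ms=108/7b +314.548ms=4/7b
Σ=16b of 16 (109bpm 4/4) — PASS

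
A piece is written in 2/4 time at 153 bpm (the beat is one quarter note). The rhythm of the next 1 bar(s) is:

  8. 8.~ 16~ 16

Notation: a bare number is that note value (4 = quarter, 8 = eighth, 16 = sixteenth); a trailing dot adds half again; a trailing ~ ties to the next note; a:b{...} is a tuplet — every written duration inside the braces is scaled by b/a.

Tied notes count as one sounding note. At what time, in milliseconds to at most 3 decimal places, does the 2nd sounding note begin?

1. 0.0ms @ 0 + 294.118ms (3/4)
2. 294.118ms @ 3/4 + 490.196ms (5/4)

note 2 onset = 3/4b = 294.118ms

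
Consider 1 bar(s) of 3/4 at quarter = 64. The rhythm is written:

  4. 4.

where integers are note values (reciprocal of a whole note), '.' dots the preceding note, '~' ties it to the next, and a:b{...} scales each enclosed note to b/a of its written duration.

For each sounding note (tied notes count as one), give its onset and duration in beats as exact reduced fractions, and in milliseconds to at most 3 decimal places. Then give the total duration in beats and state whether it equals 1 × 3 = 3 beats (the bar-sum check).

1) 0.0ms=0b +1406.25ms=3/2b
2) 1406.25ms=3/2b +1406.25ms=3/2b
Σ=3b of 3 (64bpm 3/4) — PASS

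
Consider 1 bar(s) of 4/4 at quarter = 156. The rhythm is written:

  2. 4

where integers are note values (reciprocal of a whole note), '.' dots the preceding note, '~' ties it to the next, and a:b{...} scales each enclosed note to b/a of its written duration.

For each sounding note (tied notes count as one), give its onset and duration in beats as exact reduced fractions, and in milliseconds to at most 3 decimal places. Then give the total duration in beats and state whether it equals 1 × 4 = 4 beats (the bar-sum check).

1) 0.0ms=0b +1153.846ms=3b
2) 1153.846ms=3b +384.615ms=1b
Σ=4b of 4 (156bpm 4/4) — PASS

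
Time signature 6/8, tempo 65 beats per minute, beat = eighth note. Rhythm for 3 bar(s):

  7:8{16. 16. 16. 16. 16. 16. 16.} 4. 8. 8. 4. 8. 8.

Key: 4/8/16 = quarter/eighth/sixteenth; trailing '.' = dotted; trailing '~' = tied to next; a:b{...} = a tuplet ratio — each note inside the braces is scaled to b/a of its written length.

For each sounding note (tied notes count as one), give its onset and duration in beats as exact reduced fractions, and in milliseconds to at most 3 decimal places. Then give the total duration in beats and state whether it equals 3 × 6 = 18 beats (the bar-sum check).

1) 0.0ms=0b +791.209ms=6/7b
2) 791.209ms=6/7b +791.209ms=6/7b
3) 1582.418ms=12/7b +791.209ms=6/7b
4) 2373.626ms=18/7b +791.209ms=6/7b
5) 3164.835ms=24/7b +791.209ms=6/7b
6) 3956.044ms=30/7b +791.209ms=6/7b
7) 4747.253ms=36/7b +791.209ms=6/7b
8) 5538.462ms=6b +2769.231ms=3b
9) 8307.692ms=9b +1384.615ms=3/2b
10) 9692.308ms=21/2b +1384.615ms=3/2b
11) 11076.923ms=12b +2769.231ms=3b
12) 13846.154ms=15b +1384.615ms=3/2b
13) 15230.769ms=33/2b +1384.615ms=3/2b
Σ=18b of 18 (65bpm 6/8) — PASS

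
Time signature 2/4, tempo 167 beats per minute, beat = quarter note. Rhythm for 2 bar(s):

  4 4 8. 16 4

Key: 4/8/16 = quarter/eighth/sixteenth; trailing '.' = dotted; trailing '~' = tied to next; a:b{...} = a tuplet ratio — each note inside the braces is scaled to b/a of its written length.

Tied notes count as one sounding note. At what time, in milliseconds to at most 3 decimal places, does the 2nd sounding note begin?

note 2 onset = 1b = 359.281ms

1. 0.0ms @ 0 + 359.281ms (1)
2. 359.281ms @ 1 + 359.281ms (1)
3. 718.563ms @ 2 + 269.461ms (3/4)
4. 988.024ms @ 11/4 + 89.82ms (1/4)
5. 1077.844ms @ 3 + 359.281ms (1)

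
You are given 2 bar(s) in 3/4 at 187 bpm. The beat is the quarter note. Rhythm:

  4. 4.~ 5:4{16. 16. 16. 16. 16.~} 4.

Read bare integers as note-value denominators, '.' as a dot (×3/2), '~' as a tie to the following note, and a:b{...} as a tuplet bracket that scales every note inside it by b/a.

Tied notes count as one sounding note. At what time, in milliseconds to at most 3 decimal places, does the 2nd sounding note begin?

note 2 onset = 3/2b = 481.283ms

1. 0.0ms @ 0 + 481.283ms (3/2)
2. 481.283ms @ 3/2 + 577.54ms (9/5)
3. 1058.824ms @ 33/10 + 96.257ms (3/10)
4. 1155.08ms @ 18/5 + 96.257ms (3/10)
5. 1251.337ms @ 39/10 + 96.257ms (3/10)
6. 1347.594ms @ 21/5 + 577.54ms (9/5)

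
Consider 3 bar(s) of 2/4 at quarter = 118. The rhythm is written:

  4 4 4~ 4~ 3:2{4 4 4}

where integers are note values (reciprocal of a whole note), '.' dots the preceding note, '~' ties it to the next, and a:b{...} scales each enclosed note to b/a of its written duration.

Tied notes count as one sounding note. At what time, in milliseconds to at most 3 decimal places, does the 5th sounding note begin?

1. 0.0ms @ 0 + 508.475ms (1)
2. 508.475ms @ 1 + 508.475ms (1)
3. 1016.949ms @ 2 + 1355.932ms (8/3)
4. 2372.881ms @ 14/3 + 338.983ms (2/3)
5. 2711.864ms @ 16/3 + 338.983ms (2/3)

note 5 onset = 16/3b = 2711.864ms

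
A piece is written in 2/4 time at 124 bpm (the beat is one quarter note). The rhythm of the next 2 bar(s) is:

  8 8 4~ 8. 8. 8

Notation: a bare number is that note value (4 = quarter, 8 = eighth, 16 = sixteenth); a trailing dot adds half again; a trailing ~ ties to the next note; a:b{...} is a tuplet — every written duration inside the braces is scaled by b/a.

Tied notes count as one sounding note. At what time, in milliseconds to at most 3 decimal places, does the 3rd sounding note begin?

note 3 onset = 1b = 483.871ms

1. 0.0ms @ 0 + 241.935ms (1/2)
2. 241.935ms @ 1/2 + 241.935ms (1/2)
3. 483.871ms @ 1 + 846.774ms (7/4)
4. 1330.645ms @ 11/4 + 362.903ms (3/4)
5. 1693.548ms @ 7/2 + 241.935ms (1/2)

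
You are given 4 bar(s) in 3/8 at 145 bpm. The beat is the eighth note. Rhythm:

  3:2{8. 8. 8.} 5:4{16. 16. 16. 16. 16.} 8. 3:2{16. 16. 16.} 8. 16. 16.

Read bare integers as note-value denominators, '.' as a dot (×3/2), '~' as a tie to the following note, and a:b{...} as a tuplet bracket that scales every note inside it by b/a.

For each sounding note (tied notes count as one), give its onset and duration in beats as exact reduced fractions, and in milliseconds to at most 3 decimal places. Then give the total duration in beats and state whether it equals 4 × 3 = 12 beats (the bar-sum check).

1) 0.0ms=0b +413.793ms=1b
2) 413.793ms=1b +413.793ms=1b
3) 827.586ms=2b +413.793ms=1b
4) 1241.379ms=3b +248.276ms=3/5b
5) 1489.655ms=18/5b +248.276ms=3/5b
6) 1737.931ms=21/5b +248.276ms=3/5b
7) 1986.207ms=24/5b +248.276ms=3/5b
8) 2234.483ms=27/5b +248.276ms=3/5b
9) 2482.759ms=6b +620.69ms=3/2b
10) 3103.448ms=15/2b +206.897ms=1/2b
11) 3310.345ms=8b +206.897ms=1/2b
12) 3517.241ms=17/2b +206.897ms=1/2b
13) 3724.138ms=9b +620.69ms=3/2b
14) 4344.828ms=21/2b +310.345ms=3/4b
15) 4655.172ms=45/4b +310.345ms=3/4b
Σ=12b of 12 (145bpm 3/8) — PASS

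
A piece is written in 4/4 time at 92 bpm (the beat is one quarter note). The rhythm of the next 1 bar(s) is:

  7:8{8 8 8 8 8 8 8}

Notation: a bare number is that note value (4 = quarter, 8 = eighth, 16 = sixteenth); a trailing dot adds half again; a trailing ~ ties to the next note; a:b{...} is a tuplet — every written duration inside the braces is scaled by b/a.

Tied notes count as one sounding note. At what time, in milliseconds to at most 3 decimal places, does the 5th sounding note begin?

1. 0.0ms @ 0 + 372.671ms (4/7)
2. 372.671ms @ 4/7 + 372.671ms (4/7)
3. 745.342ms @ 8/7 + 372.671ms (4/7)
4. 1118.012ms @ 12/7 + 372.671ms (4/7)
5. 1490.683ms @ 16/7 + 372.671ms (4/7)
6. 1863.354ms @ 20/7 + 372.671ms (4/7)
7. 2236.025ms @ 24/7 + 372.671ms (4/7)

note 5 onset = 16/7b = 1490.683ms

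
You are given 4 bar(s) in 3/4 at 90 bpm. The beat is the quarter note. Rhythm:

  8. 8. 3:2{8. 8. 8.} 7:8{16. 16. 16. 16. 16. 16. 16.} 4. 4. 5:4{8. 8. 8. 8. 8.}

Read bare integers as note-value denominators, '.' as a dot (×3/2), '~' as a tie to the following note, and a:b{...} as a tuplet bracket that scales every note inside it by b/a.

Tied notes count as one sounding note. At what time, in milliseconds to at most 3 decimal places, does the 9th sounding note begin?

1. 0.0ms @ 0 + 500.0ms (3/4)
2. 500.0ms @ 3/4 + 500.0ms (3/4)
3. 1000.0ms @ 3/2 + 333.333ms (1/2)
4. 1333.333ms @ 2 + 333.333ms (1/2)
5. 1666.667ms @ 5/2 + 333.333ms (1/2)
6. 2000.0ms @ 3 + 285.714ms (3/7)
7. 2285.714ms @ 24/7 + 285.714ms (3/7)
8. 2571.429ms @ 27/7 + 285.714ms (3/7)
9. 2857.143ms @ 30/7 + 285.714ms (3/7)
10. 3142.857ms @ 33/7 + 285.714ms (3/7)
11. 3428.571ms @ 36/7 + 285.714ms (3/7)
12. 3714.286ms @ 39/7 + 285.714ms (3/7)
13. 4000.0ms @ 6 + 1000.0ms (3/2)
14. 5000.0ms @ 15/2 + 1000.0ms (3/2)
15. 6000.0ms @ 9 + 400.0ms (3/5)
16. 6400.0ms @ 48/5 + 400.0ms (3/5)
17. 6800.0ms @ 51/5 + 400.0ms (3/5)
18. 7200.0ms @ 54/5 + 400.0ms (3/5)
19. 7600.0ms @ 57/5 + 400.0ms (3/5)

note 9 onset = 30/7b = 2857.143ms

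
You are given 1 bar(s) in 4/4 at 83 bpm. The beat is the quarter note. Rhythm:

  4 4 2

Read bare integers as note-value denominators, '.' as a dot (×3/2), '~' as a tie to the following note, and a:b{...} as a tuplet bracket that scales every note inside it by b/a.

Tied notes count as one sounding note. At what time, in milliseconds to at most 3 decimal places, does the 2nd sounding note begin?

1. 0.0ms @ 0 + 722.892ms (1)
2. 722.892ms @ 1 + 722.892ms (1)
3. 1445.783ms @ 2 + 1445.783ms (2)

note 2 onset = 1b = 722.892ms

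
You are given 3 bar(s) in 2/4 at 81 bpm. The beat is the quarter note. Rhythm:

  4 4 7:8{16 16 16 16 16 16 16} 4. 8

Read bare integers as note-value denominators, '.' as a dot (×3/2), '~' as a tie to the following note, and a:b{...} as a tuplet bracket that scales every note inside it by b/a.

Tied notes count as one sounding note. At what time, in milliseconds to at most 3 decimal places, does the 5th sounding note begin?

1. 0.0ms @ 0 + 740.741ms (1)
2. 740.741ms @ 1 + 740.741ms (1)
3. 1481.481ms @ 2 + 211.64ms (2/7)
4. 1693.122ms @ 16/7 + 211.64ms (2/7)
5. 1904.762ms @ 18/7 + 211.64ms (2/7)
6. 2116.402ms @ 20/7 + 211.64ms (2/7)
7. 2328.042ms @ 22/7 + 211.64ms (2/7)
8. 2539.683ms @ 24/7 + 211.64ms (2/7)
9. 2751.323ms @ 26/7 + 211.64ms (2/7)
10. 2962.963ms @ 4 + 1111.111ms (3/2)
11. 4074.074ms @ 11/2 + 370.37ms (1/2)

note 5 onset = 18/7b = 1904.762ms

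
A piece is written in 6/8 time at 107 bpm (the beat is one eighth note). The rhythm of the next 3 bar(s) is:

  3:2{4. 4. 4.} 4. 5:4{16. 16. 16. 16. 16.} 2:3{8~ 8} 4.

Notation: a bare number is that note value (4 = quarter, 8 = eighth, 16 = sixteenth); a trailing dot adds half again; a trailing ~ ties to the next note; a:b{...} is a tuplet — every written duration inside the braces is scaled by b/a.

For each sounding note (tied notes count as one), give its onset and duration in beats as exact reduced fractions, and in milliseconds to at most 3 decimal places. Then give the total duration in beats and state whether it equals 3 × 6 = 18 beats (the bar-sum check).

1) 0.0ms=0b +1121.495ms=2b
2) 1121.495ms=2b +1121.495ms=2b
3) 2242.991ms=4b +1121.495ms=2b
4) 3364.486ms=6b +1682.243ms=3b
5) 5046.729ms=9b +336.449ms=3/5b
6) 5383.178ms=48/5b +336.449ms=3/5b
7) 5719.626ms=51/5b +336.449ms=3/5b
8) 6056.075ms=54/5b +336.449ms=3/5b
9) 6392.523ms=57/5b +336.449ms=3/5b
10) 6728.972ms=12b +1682.243ms=3b
11) 8411.215ms=15b +1682.243ms=3b
Σ=18b of 18 (107bpm 6/8) — PASS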